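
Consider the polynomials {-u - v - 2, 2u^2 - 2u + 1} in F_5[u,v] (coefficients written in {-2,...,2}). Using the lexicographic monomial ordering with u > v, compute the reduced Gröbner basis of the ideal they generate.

G = {u + v + 2, v^2 - 1}

f_1 = -u - v - 2, LT = u.
f_2 = 2u^2 - 2u + 1, LT = u^2.

S(f_1,f_2): lcm = u^2. S = uv - 2u + 2.
  leading term uv: subtract (-v)·f_1 from uv - 2u + 2 → -2u - v^2 - 2v + 2
  leading term u: subtract (2)·f_1 from -2u - v^2 - 2v + 2 → -v^2 + 1
  leading term v^2: no divisor's leading term divides it; move -v^2 to the remainder.
  leading term 1: no divisor's leading term divides it; move 1 to the remainder.
  remainder -v^2 + 1 ≠ 0; add g_3 = -v^2 + 1 to the basis.

S(f_1,g_3): leading monomials are coprime, so the S-polynomial reduces to 0 (Buchberger's first criterion).
S(f_2,g_3): leading monomials are coprime, so the S-polynomial reduces to 0 (Buchberger's first criterion).
Every S-polynomial of the final basis reduces to 0, so we have a Gröbner basis.
Inter-reduce: drop elements whose leading term is divisible by another's, tail-reduce, and make monic.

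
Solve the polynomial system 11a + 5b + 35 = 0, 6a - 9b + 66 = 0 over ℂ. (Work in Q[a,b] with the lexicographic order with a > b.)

Compute a lex Gröbner basis by Buchberger's algorithm.
f_1 = 11a + 5b + 35, LT = a.
f_2 = 6a - 9b + 66, LT = a.

S(f_1,f_2): lcm = a. S = 43/22b - 86/11.
  leading term b: no divisor's leading term divides it; move 43/22b to the remainder.
  leading term 1: no divisor's leading term divides it; move -86/11 to the remainder.
  remainder 43/22b - 86/11 ≠ 0; add h_3 = 43/22b - 86/11 to the basis.

The other S-polynomials (S(f_1,h_3), S(f_2,h_3)) all reduce to 0 modulo the current basis, so we have a Gröbner basis.
Inter-reduce: drop elements whose leading term is divisible by another's, tail-reduce, and make monic.
Reduced Gröbner basis: {a + 5, b - 4}.

A lex Gröbner basis eliminates variables successively. Here b - 4 depends only on b, with roots {4}; lifting each root through the earlier basis elements recovers the full solutions.
  b = 4: the earlier basis element becomes a + 5 = 0, giving a = -5 — point (-5, 4).
Zero-dimensionality of the ideal guarantees finitely many solutions over ℂ.

{(-5, 4)}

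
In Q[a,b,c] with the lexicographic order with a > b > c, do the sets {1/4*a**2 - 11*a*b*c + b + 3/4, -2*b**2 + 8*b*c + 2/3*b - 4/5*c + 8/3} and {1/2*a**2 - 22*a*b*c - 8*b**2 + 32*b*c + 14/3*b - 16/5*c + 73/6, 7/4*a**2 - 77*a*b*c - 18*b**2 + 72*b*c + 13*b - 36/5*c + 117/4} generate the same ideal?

Yes, the ideals are equal.

For a fixed monomial order, each ideal has a unique reduced Gröbner basis; comparing bases decides equality.
Buchberger on the first generating set:
f_1 = 1/4*a**2 - 11*a*b*c + b + 3/4, LT = a**2.
f_2 = -2*b**2 + 8*b*c + 2/3*b - 4/5*c + 8/3, LT = b**2.

The S-polynomials (S(f_1,f_2)) all reduce to 0 modulo the current basis, so we have a Gröbner basis.
Inter-reduce: drop elements whose leading term is divisible by another's, tail-reduce, and make monic.
Reduced Gröbner basis: {a**2 - 44*a*b*c + 4*b + 3, b**2 - 4*b*c - 1/3*b + 2/5*c - 4/3}.

Buchberger on the second generating set:
h_1 = 1/2*a**2 - 22*a*b*c - 8*b**2 + 32*b*c + 14/3*b - 16/5*c + 73/6, LT = a**2.
h_2 = 7/4*a**2 - 77*a*b*c - 18*b**2 + 72*b*c + 13*b - 36/5*c + 117/4, LT = a**2.

S(h_1,h_2): lcm = a**2. S = -40/7*b**2 + 160/7*b*c + 40/21*b - 16/7*c + 160/21.
  leading term b**2: no divisor's leading term divides it; move -40/7*b**2 to the remainder.
  leading term b*c: no divisor's leading term divides it; move 160/7*b*c to the remainder.
  leading term b: no divisor's leading term divides it; move 40/21*b to the remainder.
  leading term c: no divisor's leading term divides it; move -16/7*c to the remainder.
  leading term 1: no divisor's leading term divides it; move 160/21 to the remainder.
  remainder -40/7*b**2 + 160/7*b*c + 40/21*b - 16/7*c + 160/21 ≠ 0; add k_3 = -40/7*b**2 + 160/7*b*c + 40/21*b - 16/7*c + 160/21 to the basis.

The other S-polynomials (S(h_1,k_3), S(h_2,k_3)) all reduce to 0 modulo the current basis, so we have a Gröbner basis.
Inter-reduce: drop elements whose leading term is divisible by another's, tail-reduce, and make monic.
Reduced Gröbner basis: {a**2 - 44*a*b*c + 4*b + 3, b**2 - 4*b*c - 1/3*b + 2/5*c - 4/3}.

Same reduced basis, so the two generating sets span the same ideal.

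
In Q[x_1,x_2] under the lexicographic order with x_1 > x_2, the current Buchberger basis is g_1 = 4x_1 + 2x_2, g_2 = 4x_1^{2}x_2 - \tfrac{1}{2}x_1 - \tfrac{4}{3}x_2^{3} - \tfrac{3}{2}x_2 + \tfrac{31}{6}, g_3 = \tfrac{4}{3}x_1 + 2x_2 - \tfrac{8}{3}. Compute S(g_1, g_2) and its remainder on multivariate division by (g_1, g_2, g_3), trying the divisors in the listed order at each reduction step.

S(g_1, g_2) = \tfrac{1}{2}x_1x_2^{2} + \tfrac{1}{8}x_1 + \tfrac{1}{3}x_2^{3} + \tfrac{3}{8}x_2 - \tfrac{31}{24}; remainder on division = \tfrac{1}{12}x_2^{3} + \tfrac{5}{16}x_2 - \tfrac{31}{24}.

lcm(LM(g_1), LM(g_2)) = x_1^{2}x_2.
S = (lcm/LT(g_1))·g_1 − (lcm/LT(g_2))·g_2 = \tfrac{1}{2}x_1x_2^{2} + \tfrac{1}{8}x_1 + \tfrac{1}{3}x_2^{3} + \tfrac{3}{8}x_2 - \tfrac{31}{24}.
Reduce S modulo (g_1, g_2, g_3) in that order:
  leading term x_1x_2^{2}: subtract (\tfrac{1}{8}x_2^{2})·g_1 from \tfrac{1}{2}x_1x_2^{2} + \tfrac{1}{8}x_1 + \tfrac{1}{3}x_2^{3} + \tfrac{3}{8}x_2 - \tfrac{31}{24} → \tfrac{1}{8}x_1 + \tfrac{1}{12}x_2^{3} + \tfrac{3}{8}x_2 - \tfrac{31}{24}
  leading term x_1: subtract (\tfrac{1}{32})·g_1 from \tfrac{1}{8}x_1 + \tfrac{1}{12}x_2^{3} + \tfrac{3}{8}x_2 - \tfrac{31}{24} → \tfrac{1}{12}x_2^{3} + \tfrac{5}{16}x_2 - \tfrac{31}{24}
  leading term x_2^{3}: no divisor's leading term divides it; move \tfrac{1}{12}x_2^{3} to the remainder.
  leading term x_2: no divisor's leading term divides it; move \tfrac{5}{16}x_2 to the remainder.
  leading term 1: no divisor's leading term divides it; move -\tfrac{31}{24} to the remainder.
The remainder \tfrac{1}{12}x_2^{3} + \tfrac{5}{16}x_2 - \tfrac{31}{24} is nonzero, so it would be added as the next basis element.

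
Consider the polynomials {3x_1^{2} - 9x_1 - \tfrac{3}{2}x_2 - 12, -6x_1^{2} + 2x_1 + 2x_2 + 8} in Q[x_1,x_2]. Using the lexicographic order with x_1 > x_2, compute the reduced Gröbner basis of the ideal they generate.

G = {x_1 + \tfrac{1}{16}x_2 + 1, x_2^{2} - 48x_2}

f_1 = 3x_1^{2} - 9x_1 - \tfrac{3}{2}x_2 - 12, LT = x_1^{2}.
f_2 = -6x_1^{2} + 2x_1 + 2x_2 + 8, LT = x_1^{2}.

S(f_1,f_2): lcm = x_1^{2}. S = -\tfrac{8}{3}x_1 - \tfrac{1}{6}x_2 - \tfrac{8}{3}.
  leading term x_1: no divisor's leading term divides it; move -\tfrac{8}{3}x_1 to the remainder.
  leading term x_2: no divisor's leading term divides it; move -\tfrac{1}{6}x_2 to the remainder.
  leading term 1: no divisor's leading term divides it; move -\tfrac{8}{3} to the remainder.
  remainder -\tfrac{8}{3}x_1 - \tfrac{1}{6}x_2 - \tfrac{8}{3} ≠ 0; add g_3 = -\tfrac{8}{3}x_1 - \tfrac{1}{6}x_2 - \tfrac{8}{3} to the basis.

S(f_1,g_3): lcm = x_1^{2}. S = -\tfrac{1}{16}x_1x_2 - 4x_1 - \tfrac{1}{2}x_2 - 4.
  leading term x_1x_2: subtract (\tfrac{3}{128}x_2)·g_3 from -\tfrac{1}{16}x_1x_2 - 4x_1 - \tfrac{1}{2}x_2 - 4 → -4x_1 + \tfrac{1}{256}x_2^{2} - \tfrac{7}{16}x_2 - 4
  leading term x_1: subtract (\tfrac{3}{2})·g_3 from -4x_1 + \tfrac{1}{256}x_2^{2} - \tfrac{7}{16}x_2 - 4 → \tfrac{1}{256}x_2^{2} - \tfrac{3}{16}x_2
  leading term x_2^{2}: no divisor's leading term divides it; move \tfrac{1}{256}x_2^{2} to the remainder.
  leading term x_2: no divisor's leading term divides it; move -\tfrac{3}{16}x_2 to the remainder.
  remainder \tfrac{1}{256}x_2^{2} - \tfrac{3}{16}x_2 ≠ 0; add g_4 = \tfrac{1}{256}x_2^{2} - \tfrac{3}{16}x_2 to the basis.

The other S-polynomials (S(f_2,g_3), S(f_1,g_4), S(f_2,g_4), S(g_3,g_4)) all reduce to 0 modulo the current basis, so we have a Gröbner basis.
Inter-reduce: drop elements whose leading term is divisible by another's, tail-reduce, and make monic.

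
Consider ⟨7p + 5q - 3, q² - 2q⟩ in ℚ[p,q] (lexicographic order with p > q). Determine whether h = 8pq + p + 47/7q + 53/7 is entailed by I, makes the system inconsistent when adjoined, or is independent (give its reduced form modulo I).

First compute the reduced Gröbner basis of I by Buchberger's algorithm.
f_1 = 7p + 5q - 3, LT = p.
f_2 = q² - 2q, LT = q².

The S-polynomials (S(f_1,f_2)) all reduce to 0 modulo the current basis, so we have a Gröbner basis.
Inter-reduce: drop elements whose leading term is divisible by another's, tail-reduce, and make monic.
Reduced Gröbner basis: {p + 5/7q - 3/7, q² - 2q}.
Label its elements g_1 = p + 5/7q - 3/7, g_2 = q² - 2q.

Reduce h = 8pq + p + 47/7q + 53/7 modulo G:
  leading term pq: subtract (8q)·g_1 from 8pq + p + 47/7q + 53/7 → p - 40/7q² + 71/7q + 53/7
  leading term p: subtract (1)·g_1 from p - 40/7q² + 71/7q + 53/7 → -40/7q² + 66/7q + 8
  leading term q²: subtract (-40/7)·g_2 from -40/7q² + 66/7q + 8 → -2q + 8
  leading term q: no divisor's leading term divides it; move -2q to the remainder.
  leading term 1: no divisor's leading term divides it; move 8 to the remainder.
  normal form = -2q + 8.
The normal form is nonzero, so h ∉ I. Since h minus its normal form lies in I, I + (h) = I + (r) where r = -2q + 8; decide whether this ideal is the whole ring.
Run Buchberger on G together with r (pairs among the g_i already reduce to 0 since G is a Gröbner basis):
g_1 = p + 5/7q - 3/7, LT = p.
g_2 = q² - 2q, LT = q².
r = -2q + 8, LT = q.

S(g_2,r): lcm = q². S = 2q.
  leading term q: subtract (-1)·r from 2q → 8
  leading term 1: no divisor's leading term divides it; move 8 to the remainder.
  remainder 8 ≠ 0; add m_4 = 8 to the basis.

The other S-polynomials (S(g_1,g_2), S(g_1,r), S(g_1,m_4), S(g_2,m_4), S(r,m_4)) all reduce to 0 modulo the current basis, so we have a Gröbner basis.
Inter-reduce: drop elements whose leading term is divisible by another's, tail-reduce, and make monic.
Reduced Gröbner basis: {1}.
The reduced Gröbner basis of I + (h) is {1}: the ideal is the whole ring, so the enlarged system has no common solution — adjoining h is inconsistent.

The remainder on division by a Gröbner basis is unique — it is the normal form.

Adjoining 8pq + p + 47/7q + 53/7 makes the ideal the whole ring: the system is inconsistent.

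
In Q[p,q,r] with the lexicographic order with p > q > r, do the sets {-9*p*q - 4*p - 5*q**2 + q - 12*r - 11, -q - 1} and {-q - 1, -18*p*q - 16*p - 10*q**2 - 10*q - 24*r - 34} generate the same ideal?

No, the ideals differ.

Equality of ideals is decidable: compute both reduced Gröbner bases (unique for the ordering) and check whether they agree.
Buchberger on the first generating set:
f_1 = -9*p*q - 4*p - 5*q**2 + q - 12*r - 11, LT = p*q.
f_2 = -q - 1, LT = q.

S(f_1,f_2): lcm = p*q. S = -5/9*p + 5/9*q**2 - 1/9*q + 4/3*r + 11/9.
  leading term p: no divisor's leading term divides it; move -5/9*p to the remainder.
  leading term q**2: subtract (-5/9*q)·f_2 from 5/9*q**2 - 1/9*q + 4/3*r + 11/9 → -2/3*q + 4/3*r + 11/9
  leading term q: subtract (2/3)·f_2 from -2/3*q + 4/3*r + 11/9 → 4/3*r + 17/9
  leading term r: no divisor's leading term divides it; move 4/3*r to the remainder.
  leading term 1: no divisor's leading term divides it; move 17/9 to the remainder.
  remainder -5/9*p + 4/3*r + 17/9 ≠ 0; add g_3 = -5/9*p + 4/3*r + 17/9 to the basis.

S(f_1,g_3): lcm = p*q. S = 4/9*p + 5/9*q**2 + 12/5*q*r + 148/45*q + 4/3*r + 11/9.
  leading term p: subtract (-4/5)·g_3 from 4/9*p + 5/9*q**2 + 12/5*q*r + 148/45*q + 4/3*r + 11/9 → 5/9*q**2 + 12/5*q*r + 148/45*q + 12/5*r + 41/15
  leading term q**2: subtract (-5/9*q)·f_2 from 5/9*q**2 + 12/5*q*r + 148/45*q + 12/5*r + 41/15 → 12/5*q*r + 41/15*q + 12/5*r + 41/15
  leading term q*r: subtract (-12/5*r)·f_2 from 12/5*q*r + 41/15*q + 12/5*r + 41/15 → 41/15*q + 41/15
  leading term q: subtract (-41/15)·f_2 from 41/15*q + 41/15 → 0
  remainder 0.

S(f_2,g_3): leading monomials are coprime, so the S-polynomial reduces to 0 (Buchberger's first criterion).
Every S-polynomial of the final basis reduces to 0, so we have a Gröbner basis.
Inter-reduce: drop elements whose leading term is divisible by another's, tail-reduce, and make monic.
Reduced Gröbner basis: {p - 12/5*r - 17/5, q + 1}.

Buchberger on the second generating set:
h_1 = -q - 1, LT = q.
h_2 = -18*p*q - 16*p - 10*q**2 - 10*q - 24*r - 34, LT = p*q.

S(h_1,h_2): lcm = p*q. S = 1/9*p - 5/9*q**2 - 5/9*q - 4/3*r - 17/9.
  leading term p: no divisor's leading term divides it; move 1/9*p to the remainder.
  leading term q**2: subtract (5/9*q)·h_1 from -5/9*q**2 - 5/9*q - 4/3*r - 17/9 → -4/3*r - 17/9
  leading term r: no divisor's leading term divides it; move -4/3*r to the remainder.
  leading term 1: no divisor's leading term divides it; move -17/9 to the remainder.
  remainder 1/9*p - 4/3*r - 17/9 ≠ 0; add k_3 = 1/9*p - 4/3*r - 17/9 to the basis.

S(h_1,k_3): leading monomials are coprime, so the S-polynomial reduces to 0 (Buchberger's first criterion).
S(h_2,k_3): lcm = p*q. S = 8/9*p + 5/9*q**2 + 12*q*r + 158/9*q + 4/3*r + 17/9.
  leading term p: subtract (8)·k_3 from 8/9*p + 5/9*q**2 + 12*q*r + 158/9*q + 4/3*r + 17/9 → 5/9*q**2 + 12*q*r + 158/9*q + 12*r + 17
  leading term q**2: subtract (-5/9*q)·h_1 from 5/9*q**2 + 12*q*r + 158/9*q + 12*r + 17 → 12*q*r + 17*q + 12*r + 17
  leading term q*r: subtract (-12*r)·h_1 from 12*q*r + 17*q + 12*r + 17 → 17*q + 17
  leading term q: subtract (-17)·h_1 from 17*q + 17 → 0
  remainder 0.

Every S-polynomial of the final basis reduces to 0, so we have a Gröbner basis.
Inter-reduce: drop elements whose leading term is divisible by another's, tail-reduce, and make monic.
Reduced Gröbner basis: {p - 12*r - 17, q + 1}.

Since the reduced bases disagree, the two ideals are not the same.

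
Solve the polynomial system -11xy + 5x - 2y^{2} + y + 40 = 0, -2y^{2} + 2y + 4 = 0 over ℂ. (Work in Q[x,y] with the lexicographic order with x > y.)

{(-37/16, -1), (2, 2)}

Compute a lex Gröbner basis by Buchberger's algorithm.
f_1 = -11xy + 5x - 2y^{2} + y + 40, LT = xy.
f_2 = -2y^{2} + 2y + 4, LT = y^{2}.

S(f_1,f_2): lcm = xy^{2}. S = \tfrac{6}{11}xy + 2x + \tfrac{2}{11}y^{3} - \tfrac{1}{11}y^{2} - \tfrac{40}{11}y.
  leading term xy: subtract (-\tfrac{6}{121})·f_1 from \tfrac{6}{11}xy + 2x + \tfrac{2}{11}y^{3} - \tfrac{1}{11}y^{2} - \tfrac{40}{11}y → \tfrac{272}{121}x + \tfrac{2}{11}y^{3} - \tfrac{23}{121}y^{2} - \tfrac{434}{121}y + \tfrac{240}{121}
  leading term x: no divisor's leading term divides it; move \tfrac{272}{121}x to the remainder.
  leading term y^{3}: subtract (-\tfrac{1}{11}y)·f_2 from \tfrac{2}{11}y^{3} - \tfrac{23}{121}y^{2} - \tfrac{434}{121}y + \tfrac{240}{121} → -\tfrac{1}{121}y^{2} - \tfrac{390}{121}y + \tfrac{240}{121}
  leading term y^{2}: subtract (\tfrac{1}{242})·f_2 from -\tfrac{1}{121}y^{2} - \tfrac{390}{121}y + \tfrac{240}{121} → -\tfrac{391}{121}y + \tfrac{238}{121}
  leading term y: no divisor's leading term divides it; move -\tfrac{391}{121}y to the remainder.
  leading term 1: no divisor's leading term divides it; move \tfrac{238}{121} to the remainder.
  remainder \tfrac{272}{121}x - \tfrac{391}{121}y + \tfrac{238}{121} ≠ 0; add h_3 = \tfrac{272}{121}x - \tfrac{391}{121}y + \tfrac{238}{121} to the basis.

The other S-polynomials (S(f_1,h_3), S(f_2,h_3)) all reduce to 0 modulo the current basis, so we have a Gröbner basis.
Inter-reduce: drop elements whose leading term is divisible by another's, tail-reduce, and make monic.
Reduced Gröbner basis: {x - \tfrac{23}{16}y + \tfrac{7}{8}, y^{2} - y - 2}.

The lex basis is triangular: the last element involves only y. Solving y^{2} - y - 2 = 0 gives y ∈ {-1, 2}; substituting each value into the earlier elements determines the remaining variables.
  y = -1: the earlier basis element becomes x + \tfrac{37}{16} = 0, giving x = -37/16 — point (-37/16, -1).
  y = 2: the earlier basis element becomes x - 2 = 0, giving x = 2 — point (2, 2).
Zero-dimensionality of the ideal guarantees finitely many solutions over ℂ.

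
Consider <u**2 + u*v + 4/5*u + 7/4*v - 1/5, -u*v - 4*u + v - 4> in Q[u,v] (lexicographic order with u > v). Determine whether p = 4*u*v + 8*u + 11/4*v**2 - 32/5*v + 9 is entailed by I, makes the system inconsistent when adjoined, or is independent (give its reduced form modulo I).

Adjoining 4*u*v + 8*u + 11/4*v**2 - 32/5*v + 9 makes the ideal the whole ring: the system is inconsistent.

First compute the reduced Gröbner basis of I by Buchberger's algorithm.
f_1 = u**2 + u*v + 4/5*u + 7/4*v - 1/5, LT = u**2.
f_2 = -u*v - 4*u + v - 4, LT = u*v.

S(f_1,f_2): lcm = u**2*v. S = -4*u**2 + u*v**2 + 9/5*u*v - 4*u + 7/4*v**2 - 1/5*v.
  reduce S modulo (f_1, f_2):
  remainder -8*u + 11/4*v**2 + 23/5*v - 8 ≠ 0; add h_3 = -8*u + 11/4*v**2 + 23/5*v - 8 to the basis.

S(f_2,h_3): lcm = u*v. S = 4*u + 11/32*v**3 + 23/40*v**2 - 2*v + 4.
  reduce S modulo (f_1, f_2, h_3):
  remainder 11/32*v**3 + 39/20*v**2 + 3/10*v ≠ 0; add h_4 = 11/32*v**3 + 39/20*v**2 + 3/10*v to the basis.

The other S-polynomials (S(f_1,h_3), S(f_1,h_4), S(f_2,h_4), S(h_3,h_4)) all reduce to 0 modulo the current basis, so we have a Gröbner basis.
Inter-reduce: drop elements whose leading term is divisible by another's, tail-reduce, and make monic.
Reduced Gröbner basis: {u - 11/32*v**2 - 23/40*v + 1, v**3 + 312/55*v**2 + 48/55*v}.
Label its elements g_1 = u - 11/32*v**2 - 23/40*v + 1, g_2 = v**3 + 312/55*v**2 + 48/55*v.

Reduce p = 4*u*v + 8*u + 11/4*v**2 - 32/5*v + 9 modulo G:
  leading term u*v: subtract (4*v)·g_1 from 4*u*v + 8*u + 11/4*v**2 - 32/5*v + 9 → 8*u + 11/8*v**3 + 101/20*v**2 - 52/5*v + 9
  leading term u: subtract (8)·g_1 from 8*u + 11/8*v**3 + 101/20*v**2 - 52/5*v + 9 → 11/8*v**3 + 39/5*v**2 - 29/5*v + 1
  leading term v**3: subtract (11/8)·g_2 from 11/8*v**3 + 39/5*v**2 - 29/5*v + 1 → -7*v + 1
  leading term v: no divisor's leading term divides it; move -7*v to the remainder.
  leading term 1: no divisor's leading term divides it; move 1 to the remainder.
  normal form = -7*v + 1.
The normal form is nonzero, so p ∉ I. Since p minus its normal form lies in I, I + (p) = I + (r) where r = -7*v + 1; decide whether this ideal is the whole ring.
Run Buchberger on G together with r (pairs among the g_i already reduce to 0 since G is a Gröbner basis):
g_1 = u - 11/32*v**2 - 23/40*v + 1, LT = u.
g_2 = v**3 + 312/55*v**2 + 48/55*v, LT = v**3.
r = -7*v + 1, LT = v.

S(g_2,r): lcm = v**3. S = 2239/385*v**2 + 48/55*v.
  reduce S modulo (g_1, g_2, r):
  remainder 4591/18865 ≠ 0; add m_4 = 4591/18865 to the basis.

The other S-polynomials (S(g_1,g_2), S(g_1,r), S(g_1,m_4), S(g_2,m_4), S(r,m_4)) all reduce to 0 modulo the current basis, so we have a Gröbner basis.
Inter-reduce: drop elements whose leading term is divisible by another's, tail-reduce, and make monic.
Reduced Gröbner basis: {1}.
The reduced Gröbner basis of I + (p) is {1}: the ideal is the whole ring, so the enlarged system has no common solution — adjoining p is inconsistent.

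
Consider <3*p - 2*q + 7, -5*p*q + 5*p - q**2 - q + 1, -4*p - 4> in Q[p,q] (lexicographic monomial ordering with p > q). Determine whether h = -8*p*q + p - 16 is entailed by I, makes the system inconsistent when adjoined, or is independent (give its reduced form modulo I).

Adjoining -8*p*q + p - 16 makes the ideal the whole ring: the system is inconsistent.

First compute the reduced Gröbner basis of I by Buchberger's algorithm.
f_1 = 3*p - 2*q + 7, LT = p.
f_2 = -5*p*q + 5*p - q**2 - q + 1, LT = p*q.
f_3 = -4*p - 4, LT = p.

S(f_1,f_2): lcm = p*q. S = p - 13/15*q**2 + 32/15*q + 1/5.
  leading term p: subtract (1/3)·f_1 from p - 13/15*q**2 + 32/15*q + 1/5 → -13/15*q**2 + 14/5*q - 32/15
  leading term q**2: no divisor's leading term divides it; move -13/15*q**2 to the remainder.
  leading term q: no divisor's leading term divides it; move 14/5*q to the remainder.
  leading term 1: no divisor's leading term divides it; move -32/15 to the remainder.
  remainder -13/15*q**2 + 14/5*q - 32/15 ≠ 0; add k_4 = -13/15*q**2 + 14/5*q - 32/15 to the basis.

S(f_1,f_3): lcm = p. S = -2/3*q + 4/3.
  leading term q: no divisor's leading term divides it; move -2/3*q to the remainder.
  leading term 1: no divisor's leading term divides it; move 4/3 to the remainder.
  remainder -2/3*q + 4/3 ≠ 0; add k_5 = -2/3*q + 4/3 to the basis.

The other S-polynomials (S(f_2,f_3), S(f_1,k_4), S(f_2,k_4), S(f_3,k_4), S(f_1,k_5), S(f_2,k_5), S(f_3,k_5), S(k_4,k_5)) all reduce to 0 modulo the current basis, so we have a Gröbner basis.
Inter-reduce: drop elements whose leading term is divisible by another's, tail-reduce, and make monic.
Reduced Gröbner basis: {p + 1, q - 2}.
Label its elements g_1 = p + 1, g_2 = q - 2.

Reduce h = -8*p*q + p - 16 modulo G:
  leading term p*q: subtract (-8*q)·g_1 from -8*p*q + p - 16 → p + 8*q - 16
  leading term p: subtract (1)·g_1 from p + 8*q - 16 → 8*q - 17
  leading term q: subtract (8)·g_2 from 8*q - 17 → -1
  leading term 1: no divisor's leading term divides it; move -1 to the remainder.
  normal form = -1.
The normal form is nonzero, so h ∉ I. Since h minus its normal form lies in I, I + (h) = I + (r) where r = -1; decide whether this ideal is the whole ring.
Here r = -1 is a nonzero constant, hence a unit: 1 ∈ I + (h), the Gröbner basis of I + (h) is {1}, and the enlarged system has no common solution — adjoining h is inconsistent.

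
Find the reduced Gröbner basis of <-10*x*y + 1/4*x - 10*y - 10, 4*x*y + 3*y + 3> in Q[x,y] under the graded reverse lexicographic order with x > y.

This is the nonlinear analogue of row-reducing a linear system.

f_1 = -10*x*y + 1/4*x - 10*y - 10, LT = x*y.
f_2 = 4*x*y + 3*y + 3, LT = x*y.

S(f_1,f_2): lcm = x*y. S = -1/40*x + 1/4*y + 1/4.
  leading term x: no divisor's leading term divides it; move -1/40*x to the remainder.
  leading term y: no divisor's leading term divides it; move 1/4*y to the remainder.
  leading term 1: no divisor's leading term divides it; move 1/4 to the remainder.
  remainder -1/40*x + 1/4*y + 1/4 ≠ 0; add g_3 = -1/40*x + 1/4*y + 1/4 to the basis.

S(f_1,g_3): lcm = x*y. S = 10*y**2 - 1/40*x + 11*y + 1.
  leading term y**2: no divisor's leading term divides it; move 10*y**2 to the remainder.
  leading term x: subtract (1)·g_3 from -1/40*x + 11*y + 1 → 43/4*y + 3/4
  leading term y: no divisor's leading term divides it; move 43/4*y to the remainder.
  leading term 1: no divisor's leading term divides it; move 3/4 to the remainder.
  remainder 10*y**2 + 43/4*y + 3/4 ≠ 0; add g_4 = 10*y**2 + 43/4*y + 3/4 to the basis.

The other S-polynomials (S(f_2,g_3), S(f_1,g_4), S(f_2,g_4), S(g_3,g_4)) all reduce to 0 modulo the current basis, so we have a Gröbner basis.
Inter-reduce: drop elements whose leading term is divisible by another's, tail-reduce, and make monic.

G = {y**2 + 43/40*y + 3/40, x - 10*y - 10}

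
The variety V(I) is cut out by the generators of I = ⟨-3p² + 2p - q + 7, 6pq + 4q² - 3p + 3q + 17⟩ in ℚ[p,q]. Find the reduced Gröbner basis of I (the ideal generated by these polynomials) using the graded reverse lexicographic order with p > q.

G = {q³ + 15/4q² - 117/16p + 5/16q + 195/16, p² - ⅔p + ⅓q - 7/3, pq + ⅔q² - ½p + ½q + 17/6}

This is the nonlinear analogue of row-reducing a linear system.

f_1 = -3p² + 2p - q + 7, LT = p².
f_2 = 6pq + 4q² - 3p + 3q + 17, LT = pq.

S(f_1,f_2): lcm = p²q. S = -⅔pq² + ½p² - 7/6pq + ⅓q² - 17/6p - 7/3q.
  leading term pq²: subtract (-1/9q)·f_2 from -⅔pq² + ½p² - 7/6pq + ⅓q² - 17/6p - 7/3q → 4/9q³ + ½p² - 3/2pq + ⅔q² - 17/6p - 4/9q
  leading term q³: no divisor's leading term divides it; move 4/9q³ to the remainder.
  leading term p²: subtract (-⅙)·f_1 from ½p² - 3/2pq + ⅔q² - 17/6p - 4/9q → -3/2pq + ⅔q² - 5/2p - 11/18q + 7/6
  leading term pq: subtract (-¼)·f_2 from -3/2pq + ⅔q² - 5/2p - 11/18q + 7/6 → 5/3q² - 13/4p + 5/36q + 65/12
  leading term q²: no divisor's leading term divides it; move 5/3q² to the remainder.
  leading term p: no divisor's leading term divides it; move -13/4p to the remainder.
  leading term q: no divisor's leading term divides it; move 5/36q to the remainder.
  leading term 1: no divisor's leading term divides it; move 65/12 to the remainder.
  remainder 4/9q³ + 5/3q² - 13/4p + 5/36q + 65/12 ≠ 0; add g_3 = 4/9q³ + 5/3q² - 13/4p + 5/36q + 65/12 to the basis.

S(f_1,g_3): leading monomials are coprime, so the S-polynomial reduces to 0 (Buchberger's first criterion).
S(f_2,g_3): lcm = pq³. S = ⅔q⁴ - 17/4pq² + ½q³ + 117/16p² - 5/16pq + 17/6q² - 195/16p.
  leading term q⁴: subtract (3/2q)·g_3 from ⅔q⁴ - 17/4pq² + ½q³ + 117/16p² - 5/16pq + 17/6q² - 195/16p → -17/4pq² - 2q³ + 117/16p² + 73/16pq + 21/8q² - 195/16p - 65/8q
  leading term pq²: subtract (-17/24q)·f_2 from -17/4pq² - 2q³ + 117/16p² + 73/16pq + 21/8q² - 195/16p - 65/8q → ⅚q³ + 117/16p² + 39/16pq + 19/4q² - 195/16p + 47/12q
  leading term q³: subtract (15/8)·g_3 from ⅚q³ + 117/16p² + 39/16pq + 19/4q² - 195/16p + 47/12q → 117/16p² + 39/16pq + 13/8q² - 195/32p + 117/32q - 325/32
  leading term p²: subtract (-39/16)·f_1 from 117/16p² + 39/16pq + 13/8q² - 195/32p + 117/32q - 325/32 → 39/16pq + 13/8q² - 39/32p + 39/32q + 221/32
  leading term pq: subtract (13/32)·f_2 from 39/16pq + 13/8q² - 39/32p + 39/32q + 221/32 → 0
  remainder 0.

Every S-polynomial of the final basis reduces to 0, so we have a Gröbner basis.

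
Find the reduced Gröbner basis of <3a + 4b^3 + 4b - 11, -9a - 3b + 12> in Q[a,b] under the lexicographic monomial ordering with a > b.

f_1 = 3a + 4b^3 + 4b - 11, LT = a.
f_2 = -9a - 3b + 12, LT = a.

S(f_1,f_2): lcm = a. S = 4/3b^3 + b - 7/3.
  reduce S modulo (f_1, f_2):
  remainder 4/3b^3 + b - 7/3 ≠ 0; add g_3 = 4/3b^3 + b - 7/3 to the basis.

The other S-polynomials (S(f_1,g_3), S(f_2,g_3)) all reduce to 0 modulo the current basis, so we have a Gröbner basis.
Inter-reduce: drop elements whose leading term is divisible by another's, tail-reduce, and make monic.

G = {a + 1/3b - 4/3, b^3 + 3/4b - 7/4}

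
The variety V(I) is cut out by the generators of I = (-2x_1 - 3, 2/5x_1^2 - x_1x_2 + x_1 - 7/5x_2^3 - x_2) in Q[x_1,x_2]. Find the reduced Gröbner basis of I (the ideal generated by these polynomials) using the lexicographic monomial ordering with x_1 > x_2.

Buchberger's algorithm terminates because the ascending chain of leading-term ideals stabilizes.

f_1 = -2x_1 - 3, LT = x_1.
f_2 = 2/5x_1^2 - x_1x_2 + x_1 - 7/5x_2^3 - x_2, LT = x_1^2.

S(f_1,f_2): lcm = x_1^2. S = 5/2x_1x_2 - x_1 + 7/2x_2^3 + 5/2x_2.
  reduce S modulo (f_1, f_2):
  remainder 7/2x_2^3 - 5/4x_2 + 3/2 ≠ 0; add g_3 = 7/2x_2^3 - 5/4x_2 + 3/2 to the basis.

The other S-polynomials (S(f_1,g_3), S(f_2,g_3)) all reduce to 0 modulo the current basis, so we have a Gröbner basis.
Inter-reduce: drop elements whose leading term is divisible by another's, tail-reduce, and make monic.

G = {x_1 + 3/2, x_2^3 - 5/14x_2 + 3/7}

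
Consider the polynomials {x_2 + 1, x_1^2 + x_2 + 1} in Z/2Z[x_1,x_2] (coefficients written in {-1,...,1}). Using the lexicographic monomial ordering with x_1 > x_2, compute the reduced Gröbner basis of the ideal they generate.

f_1 = x_2 + 1, LT = x_2.
f_2 = x_1^2 + x_2 + 1, LT = x_1^2.

The S-polynomials (S(f_1,f_2)) all reduce to 0 modulo the current basis, so we have a Gröbner basis.

G = {x_1^2, x_2 + 1}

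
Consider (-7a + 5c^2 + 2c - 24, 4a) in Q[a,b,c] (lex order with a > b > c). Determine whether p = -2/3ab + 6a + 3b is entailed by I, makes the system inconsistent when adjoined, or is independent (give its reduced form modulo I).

-2/3ab + 6a + 3b is independent of I; its normal form modulo I is 3b.

First compute the reduced Gröbner basis of I by Buchberger's algorithm.
f_1 = -7a + 5c^2 + 2c - 24, LT = a.
f_2 = 4a, LT = a.

S(f_1,f_2): lcm = a. S = -5/7c^2 - 2/7c + 24/7.
  leading term c^2: no divisor's leading term divides it; move -5/7c^2 to the remainder.
  leading term c: no divisor's leading term divides it; move -2/7c to the remainder.
  leading term 1: no divisor's leading term divides it; move 24/7 to the remainder.
  remainder -5/7c^2 - 2/7c + 24/7 ≠ 0; add h_3 = -5/7c^2 - 2/7c + 24/7 to the basis.

The other S-polynomials (S(f_1,h_3), S(f_2,h_3)) all reduce to 0 modulo the current basis, so we have a Gröbner basis.
Inter-reduce: drop elements whose leading term is divisible by another's, tail-reduce, and make monic.
Reduced Gröbner basis: {a, c^2 + 2/5c - 24/5}.
Label its elements g_1 = a, g_2 = c^2 + 2/5c - 24/5.

Reduce p = -2/3ab + 6a + 3b modulo G:
  leading term ab: subtract (-2/3b)·g_1 from -2/3ab + 6a + 3b → 6a + 3b
  leading term a: subtract (6)·g_1 from 6a + 3b → 3b
  leading term b: no divisor's leading term divides it; move 3b to the remainder.
  normal form = 3b.
The normal form is nonzero, so p ∉ I. Since p minus its normal form lies in I, I + (p) = I + (r) where r = 3b; decide whether this ideal is the whole ring.
Run Buchberger on G together with r (pairs among the g_i already reduce to 0 since G is a Gröbner basis):
g_1 = a, LT = a.
g_2 = c^2 + 2/5c - 24/5, LT = c^2.
r = 3b, LT = b.

The S-polynomials (S(g_1,g_2), S(g_1,r), S(g_2,r)) all reduce to 0 modulo the current basis, so we have a Gröbner basis.
Inter-reduce: drop elements whose leading term is divisible by another's, tail-reduce, and make monic.
Reduced Gröbner basis: {a, b, c^2 + 2/5c - 24/5}.
The reduced Gröbner basis of I + (p) is {a, b, c^2 + 2/5c - 24/5} ≠ {1}, a proper ideal, so the enlarged system stays consistent: p is independent of I, with normal form 3b.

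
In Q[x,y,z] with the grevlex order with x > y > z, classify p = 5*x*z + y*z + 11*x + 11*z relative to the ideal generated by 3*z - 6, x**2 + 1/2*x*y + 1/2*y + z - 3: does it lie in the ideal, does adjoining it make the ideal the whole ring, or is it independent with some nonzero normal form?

First compute the reduced Gröbner basis of I by Buchberger's algorithm.
f_1 = 3*z - 6, LT = z.
f_2 = x**2 + 1/2*x*y + 1/2*y + z - 3, LT = x**2.

The S-polynomials (S(f_1,f_2)) all reduce to 0 modulo the current basis, so we have a Gröbner basis.
Inter-reduce: drop elements whose leading term is divisible by another's, tail-reduce, and make monic.
Reduced Gröbner basis: {x**2 + 1/2*x*y + 1/2*y - 1, z - 2}.
Label its elements g_1 = x**2 + 1/2*x*y + 1/2*y - 1, g_2 = z - 2.

Reduce p = 5*x*z + y*z + 11*x + 11*z modulo G:
  leading term x*z: subtract (5*x)·g_2 from 5*x*z + y*z + 11*x + 11*z → y*z + 21*x + 11*z
  leading term y*z: subtract (y)·g_2 from y*z + 21*x + 11*z → 21*x + 2*y + 11*z
  leading term x: no divisor's leading term divides it; move 21*x to the remainder.
  leading term y: no divisor's leading term divides it; move 2*y to the remainder.
  leading term z: subtract (11)·g_2 from 11*z → 22
  leading term 1: no divisor's leading term divides it; move 22 to the remainder.
  normal form = 21*x + 2*y + 22.
The normal form is nonzero, so p ∉ I. Since p minus its normal form lies in I, I + (p) = I + (r) where r = 21*x + 2*y + 22; decide whether this ideal is the whole ring.
Run Buchberger on G together with r (pairs among the g_i already reduce to 0 since G is a Gröbner basis):
g_1 = x**2 + 1/2*x*y + 1/2*y - 1, LT = x**2.
g_2 = z - 2, LT = z.
r = 21*x + 2*y + 22, LT = x.

S(g_1,r): lcm = x**2. S = 17/42*x*y - 22/21*x + 1/2*y - 1.
  reduce S modulo (g_1, g_2, r):
  remainder -17/441*y**2 + 155/882*y + 43/441 ≠ 0; add m_4 = -17/441*y**2 + 155/882*y + 43/441 to the basis.

The other S-polynomials (S(g_1,g_2), S(g_2,r), S(g_1,m_4), S(g_2,m_4), S(r,m_4)) all reduce to 0 modulo the current basis, so we have a Gröbner basis.
Inter-reduce: drop elements whose leading term is divisible by another's, tail-reduce, and make monic.
Reduced Gröbner basis: {y**2 - 155/34*y - 43/17, x + 2/21*y + 22/21, z - 2}.
The reduced Gröbner basis of I + (p) is {y**2 - 155/34*y - 43/17, x + 2/21*y + 22/21, z - 2} ≠ {1}, a proper ideal, so the enlarged system stays consistent: p is independent of I, with normal form 21*x + 2*y + 22.

The remainder on division by a Gröbner basis is unique — it is the normal form.

5*x*z + y*z + 11*x + 11*z is independent of I; its normal form modulo I is 21*x + 2*y + 22.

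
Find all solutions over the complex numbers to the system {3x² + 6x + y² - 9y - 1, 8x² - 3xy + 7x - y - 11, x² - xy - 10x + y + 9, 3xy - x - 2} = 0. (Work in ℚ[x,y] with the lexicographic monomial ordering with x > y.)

{(1, 1)}

Compute a lex Gröbner basis by Buchberger's algorithm.
f_1 = 3x² + 6x + y² - 9y - 1, LT = x².
f_2 = 8x² - 3xy + 7x - y - 11, LT = x².
f_3 = x² - xy - 10x + y + 9, LT = x².
f_4 = 3xy - x - 2, LT = xy.

S(f_1,f_2): lcm = x². S = ⅜xy + 9/8x + ⅓y² - 23/8y + 25/24.
  leading term xy: subtract (⅛)·f_4 from ⅜xy + 9/8x + ⅓y² - 23/8y + 25/24 → 5/4x + ⅓y² - 23/8y + 31/24
  leading term x: no divisor's leading term divides it; move 5/4x to the remainder.
  leading term y²: no divisor's leading term divides it; move ⅓y² to the remainder.
  leading term y: no divisor's leading term divides it; move -23/8y to the remainder.
  leading term 1: no divisor's leading term divides it; move 31/24 to the remainder.
  remainder 5/4x + ⅓y² - 23/8y + 31/24 ≠ 0; add h_5 = 5/4x + ⅓y² - 23/8y + 31/24 to the basis.

S(f_1,f_3): lcm = x². S = xy + 12x + ⅓y² - 4y - 28/3.
  leading term xy: subtract (⅓)·f_4 from xy + 12x + ⅓y² - 4y - 28/3 → 37/3x + ⅓y² - 4y - 26/3
  leading term x: subtract (148/15)·h_5 from 37/3x + ⅓y² - 4y - 26/3 → -133/45y² + 731/30y - 1927/90
  leading term y²: no divisor's leading term divides it; move -133/45y² to the remainder.
  leading term y: no divisor's leading term divides it; move 731/30y to the remainder.
  leading term 1: no divisor's leading term divides it; move -1927/90 to the remainder.
  remainder -133/45y² + 731/30y - 1927/90 ≠ 0; add h_6 = -133/45y² + 731/30y - 1927/90 to the basis.

S(f_1,f_4): lcm = x²y. S = ⅓x² + 2xy + ⅔x + ⅓y³ - 3y² - ⅓y.
  leading term x²: subtract (1/9)·f_1 from ⅓x² + 2xy + ⅔x + ⅓y³ - 3y² - ⅓y → 2xy + ⅓y³ - 28/9y² + ⅔y + 1/9
  leading term xy: subtract (⅔)·f_4 from 2xy + ⅓y³ - 28/9y² + ⅔y + 1/9 → ⅔x + ⅓y³ - 28/9y² + ⅔y + 13/9
  leading term x: subtract (8/15)·h_5 from ⅔x + ⅓y³ - 28/9y² + ⅔y + 13/9 → ⅓y³ - 148/45y² + 11/5y + 34/45
  leading term y³: subtract (-15/133y)·h_6 from ⅓y³ - 148/45y² + 11/5y + 34/45 → -6473/11970y² - 857/3990y + 34/45
  leading term y²: subtract (6473/35378)·h_6 from -6473/11970y² - 857/3990y + 34/45 → -991945/212268y + 991945/212268
  leading term y: no divisor's leading term divides it; move -991945/212268y to the remainder.
  leading term 1: no divisor's leading term divides it; move 991945/212268 to the remainder.
  remainder -991945/212268y + 991945/212268 ≠ 0; add h_7 = -991945/212268y + 991945/212268 to the basis.

The other S-polynomials (S(f_2,f_3), S(f_2,f_4), S(f_3,f_4), S(f_1,h_5), S(f_2,h_5), S(f_3,h_5), S(f_4,h_5), S(f_1,h_6), S(f_2,h_6), S(f_3,h_6), S(f_4,h_6), S(h_5,h_6), S(f_1,h_7), S(f_2,h_7), S(f_3,h_7), S(f_4,h_7), S(h_5,h_7), S(h_6,h_7)) all reduce to 0 modulo the current basis, so we have a Gröbner basis.
Inter-reduce: drop elements whose leading term is divisible by another's, tail-reduce, and make monic.
Reduced Gröbner basis: {x - 1, y - 1}.

A lex Gröbner basis eliminates variables successively. Here y - 1 depends only on y, with roots {1}; lifting each root through the earlier basis elements recovers the full solutions.
  y = 1: the earlier basis element becomes x - 1 = 0, giving x = 1 — point (1, 1).
Substituting each solution back into the original system confirms all equations vanish.
Zero-dimensionality of the ideal guarantees finitely many solutions over ℂ.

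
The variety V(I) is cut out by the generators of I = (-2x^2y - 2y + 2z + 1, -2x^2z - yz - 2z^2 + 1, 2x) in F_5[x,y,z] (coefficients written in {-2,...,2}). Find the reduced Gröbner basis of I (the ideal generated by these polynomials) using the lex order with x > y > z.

G = {x, y - z + 2, z^2 + z - 2}

Buchberger's algorithm terminates because the ascending chain of leading-term ideals stabilizes.

f_1 = -2x^2y - 2y + 2z + 1, LT = x^2y.
f_2 = -2x^2z - yz - 2z^2 + 1, LT = x^2z.
f_3 = 2x, LT = x.

S(f_1,f_2): lcm = x^2yz. S = 2y^2z - yz^2 + yz - 2y - z^2 + 2z.
  reduce S modulo (f_1, f_2, f_3):
  remainder 2y^2z - yz^2 + yz - 2y - z^2 + 2z ≠ 0; add g_4 = 2y^2z - yz^2 + yz - 2y - z^2 + 2z to the basis.

S(f_1,f_3): lcm = x^2y. S = y - z + 2.
  reduce S modulo (f_1, f_2, f_3, g_4):
  remainder y - z + 2 ≠ 0; add g_5 = y - z + 2 to the basis.

S(f_2,f_3): lcm = x^2z. S = -2yz + z^2 + 2.
  reduce S modulo (f_1, f_2, f_3, g_4, g_5):
  remainder -z^2 - z + 2 ≠ 0; add g_6 = -z^2 - z + 2 to the basis.

The other S-polynomials (S(f_1,g_4), S(f_2,g_4), S(f_3,g_4), S(f_1,g_5), S(f_2,g_5), S(f_3,g_5), S(g_4,g_5), S(f_1,g_6), S(f_2,g_6), S(f_3,g_6), S(g_4,g_6), S(g_5,g_6)) all reduce to 0 modulo the current basis, so we have a Gröbner basis.
Inter-reduce: drop elements whose leading term is divisible by another's, tail-reduce, and make monic.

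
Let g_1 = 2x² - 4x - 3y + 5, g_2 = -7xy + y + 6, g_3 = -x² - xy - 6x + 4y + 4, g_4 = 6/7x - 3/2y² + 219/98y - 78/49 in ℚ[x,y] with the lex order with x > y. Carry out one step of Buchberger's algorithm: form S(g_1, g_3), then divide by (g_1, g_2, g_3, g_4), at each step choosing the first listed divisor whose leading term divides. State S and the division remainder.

S(g_1, g_3) = -xy - 8x + 5/2y + 13/2; remainder on division = -14y² + 325/14y - 129/14.

lcm(LM(g_1), LM(g_3)) = x².
S = (lcm/LT(g_1))·g_1 − (lcm/LT(g_3))·g_3 = -xy - 8x + 5/2y + 13/2.
Reduce S modulo (g_1, g_2, g_3, g_4) in that order:
  leading term xy: subtract (1/7)·g_2 from -xy - 8x + 5/2y + 13/2 → -8x + 33/14y + 79/14
  leading term x: subtract (-28/3)·g_4 from -8x + 33/14y + 79/14 → -14y² + 325/14y - 129/14
  leading term y²: no divisor's leading term divides it; move -14y² to the remainder.
  leading term y: no divisor's leading term divides it; move 325/14y to the remainder.
  leading term 1: no divisor's leading term divides it; move -129/14 to the remainder.
The remainder -14y² + 325/14y - 129/14 is nonzero, so it would be added as the next basis element.
An S-polynomial is built so that the two leading terms cancel; whether anything survives reduction is exactly the Gröbner-basis criterion.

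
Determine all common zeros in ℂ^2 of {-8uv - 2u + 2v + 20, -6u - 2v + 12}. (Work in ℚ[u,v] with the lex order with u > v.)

{(4/3, 2), (1, 3)}

Compute a lex Gröbner basis by Buchberger's algorithm.
f_1 = -8uv - 2u + 2v + 20, LT = uv.
f_2 = -6u - 2v + 12, LT = u.

S(f_1,f_2): lcm = uv. S = ¼u - ⅓v² + 7/4v - 5/2.
  leading term u: subtract (-1/24)·f_2 from ¼u - ⅓v² + 7/4v - 5/2 → -⅓v² + 5/3v - 2
  leading term v²: no divisor's leading term divides it; move -⅓v² to the remainder.
  leading term v: no divisor's leading term divides it; move 5/3v to the remainder.
  leading term 1: no divisor's leading term divides it; move -2 to the remainder.
  remainder -⅓v² + 5/3v - 2 ≠ 0; add h_3 = -⅓v² + 5/3v - 2 to the basis.

S(f_1,h_3): lcm = uv². S = 21/4uv - 6u - ¼v² - 5/2v.
  leading term uv: subtract (-21/32)·f_1 from 21/4uv - 6u - ¼v² - 5/2v → -117/16u - ¼v² - 19/16v + 105/8
  leading term u: subtract (39/32)·f_2 from -117/16u - ¼v² - 19/16v + 105/8 → -¼v² + 5/4v - 3/2
  leading term v²: subtract (¾)·h_3 from -¼v² + 5/4v - 3/2 → 0
  remainder 0.

S(f_2,h_3): leading monomials are coprime, so the S-polynomial reduces to 0 (Buchberger's first criterion).
Every S-polynomial of the final basis reduces to 0, so we have a Gröbner basis.
Inter-reduce: drop elements whose leading term is divisible by another's, tail-reduce, and make monic.
Reduced Gröbner basis: {u + ⅓v - 2, v² - 5v + 6}.

Since the basis is lex-ordered, v² - 5v + 6 is univariate in v. Its roots are {2, 3}. Back-substituting each root into the other basis elements fixes the other coordinates.
  v = 2: the earlier basis element becomes u - 4/3 = 0, giving u = 4/3 — point (4/3, 2).
  v = 3: the earlier basis element becomes u - 1 = 0, giving u = 1 — point (1, 3).
Each listed point satisfies every original equation (direct substitution).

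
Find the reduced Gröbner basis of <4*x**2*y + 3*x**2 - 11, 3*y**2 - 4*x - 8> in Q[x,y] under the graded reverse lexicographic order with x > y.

G = {x**3 + 101/64*x**2 - 33/16*y + 99/64, x**2*y + 3/4*x**2 - 11/4, y**2 - 4/3*x - 8/3}

f_1 = 4*x**2*y + 3*x**2 - 11, LT = x**2*y.
f_2 = 3*y**2 - 4*x - 8, LT = y**2.

S(f_1,f_2): lcm = x**2*y**2. S = 4/3*x**3 + 3/4*x**2*y + 8/3*x**2 - 11/4*y.
  leading term x**3: no divisor's leading term divides it; move 4/3*x**3 to the remainder.
  leading term x**2*y: subtract (3/16)·f_1 from 3/4*x**2*y + 8/3*x**2 - 11/4*y → 101/48*x**2 - 11/4*y + 33/16
  leading term x**2: no divisor's leading term divides it; move 101/48*x**2 to the remainder.
  leading term y: no divisor's leading term divides it; move -11/4*y to the remainder.
  leading term 1: no divisor's leading term divides it; move 33/16 to the remainder.
  remainder 4/3*x**3 + 101/48*x**2 - 11/4*y + 33/16 ≠ 0; add g_3 = 4/3*x**3 + 101/48*x**2 - 11/4*y + 33/16 to the basis.

The other S-polynomials (S(f_1,g_3), S(f_2,g_3)) all reduce to 0 modulo the current basis, so we have a Gröbner basis.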